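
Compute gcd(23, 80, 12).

gcd(80, 23) = 1.
gcd(1, 12) = 1.

1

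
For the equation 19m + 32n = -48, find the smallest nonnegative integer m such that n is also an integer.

16

gcd(32, 19):
  32 = 1·19 + 13
  19 = 1·13 + 6
  13 = 2·6 + 1
  6 = 6·1
so gcd(32, 19) = 1.
1 divides -48, so solutions exist.
Back-substitute for Bézout coefficients:
  1 = 13 - 2·6
  ... = 19·(-5) + 32·(3)
Scale by -48/1 = -48: (m₀, n₀) = (240, -144).
General solution: m = 240 + 32t, n = -144 - 19t for integer t.
m ≥ 0: smallest is 240 mod 32 = 16 (at t = -7), with n = -11.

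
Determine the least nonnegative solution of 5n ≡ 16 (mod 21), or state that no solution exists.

20

gcd(21, 5):
  21 = 4·5 + 1
  5 = 5·1
so gcd(21, 5) = 1.
1 divides 16, so solutions exist.
Back-substitute for Bézout coefficients:
  1 = 21 - 4·5
  ... = 5·(-4) + 21·(1)
So 5·(-4) ≡ 1 (mod 21); multiply by 16: n ≡ -64 (mod 21).
Smallest nonnegative: n = -64 mod 21 = 20.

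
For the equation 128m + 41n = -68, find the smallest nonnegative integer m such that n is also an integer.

gcd(128, 41) = 1.
1 divides -68, so solutions exist.
By Bézout, 128*(-8) + 41*(25) = 1.
Scale by -68/1 = -68: (m₀, n₀) = (544, -1700).
General solution: m = 544 + 41t, n = -1700 - 128t for integer t.
m ≥ 0: smallest is 544 mod 41 = 11 (at t = -13), with n = -36.

11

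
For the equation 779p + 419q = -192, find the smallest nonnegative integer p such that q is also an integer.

195

gcd(779, 419):
  779 = 1×419 + 360
  419 = 1×360 + 59
  360 = 6×59 + 6
  59 = 9×6 + 5
  6 = 1×5 + 1
  5 = 5×1
so gcd(779, 419) = 1.
1 divides -192, so solutions exist.
Back-substitute for Bézout coefficients:
  1 = 6 - 1×5
  ... = 779×(71) + 419×(-132)
Scale by -192/1 = -192: (p₀, q₀) = (-13632, 25344).
General solution: p = -13632 + 419t, q = 25344 - 779t for integer t.
p ≥ 0: smallest is -13632 mod 419 = 195 (at t = 33), with q = -363.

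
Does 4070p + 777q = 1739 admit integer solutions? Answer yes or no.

gcd(4070, 777) = 37  (4070 = 5*777 + 185, 777 = 4*185 + 37, 185 = 5*37).
37 divides 1739, so integer solutions exist.

yes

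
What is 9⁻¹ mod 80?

9

gcd(80, 9) = 1.
By Bézout, 9*(9) + 80*(-1) = 1.
So 9*9 ≡ 1 (mod 80), and 9 mod 80 = 9.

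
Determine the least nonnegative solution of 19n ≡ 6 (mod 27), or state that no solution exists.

gcd(27, 19) = 1  (27 = 1·19 + 8, 19 = 2·8 + 3, 8 = 2·3 + 2, 3 = 1·2 + 1, 2 = 2·1).
1 divides 6, so solutions exist.
Back-substituting, 19·(10) + 27·(-7) = 1.
So 19·(10) ≡ 1 (mod 27); multiply by 6: n ≡ 60 (mod 27).
Smallest nonnegative: n = 60 mod 27 = 6.

6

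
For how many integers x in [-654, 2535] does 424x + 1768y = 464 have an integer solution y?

gcd(1768, 424):
  1768 = 4*424 + 72
  424 = 5*72 + 64
  72 = 1*64 + 8
  64 = 8*8
so gcd(1768, 424) = 8.
Back-substitute for Bézout coefficients:
  8 = 72 - 1*64
  ... = 424*(-25) + 1768*(6)
Scale by 58: particular solution (-1450, 348); reduce x mod 221: (97, -23).
General solution: x = 97 + 221t, y = -23 - 53t for integer t.
-654 ≤ 97 + 221t ≤ 2535 gives t ∈ [-3, 11], which is 15 values.

15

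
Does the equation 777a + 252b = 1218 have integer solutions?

yes

gcd(777, 252) = 21  (777 = 3·252 + 21, 252 = 12·21).
21 divides 1218, so integer solutions exist.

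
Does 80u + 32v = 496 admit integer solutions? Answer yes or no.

gcd(80, 32) = 16.
16 divides 496, so integer solutions exist.

yes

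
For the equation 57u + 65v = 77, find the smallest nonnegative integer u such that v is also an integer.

31

gcd(65, 57):
  65 = 1×57 + 8
  57 = 7×8 + 1
  8 = 8×1
so gcd(65, 57) = 1.
1 divides 77, so solutions exist.
Back-substitute for Bézout coefficients:
  1 = 57 - 7×8
  ... = 57×(8) + 65×(-7)
Scale by 77/1 = 77: (u₀, v₀) = (616, -539).
General solution: u = 616 + 65t, v = -539 - 57t for integer t.
u ≥ 0: smallest is 616 mod 65 = 31 (at t = -9), with v = -26.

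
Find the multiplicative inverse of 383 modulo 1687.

185

gcd(1687, 383):
  1687 = 4·383 + 155
  383 = 2·155 + 73
  155 = 2·73 + 9
  73 = 8·9 + 1
  9 = 9·1
so gcd(1687, 383) = 1.
Back-substitute for Bézout coefficients:
  1 = 73 - 8·9
  ... = 383·(185) + 1687·(-42)
So 383·185 ≡ 1 (mod 1687), and 185 mod 1687 = 185.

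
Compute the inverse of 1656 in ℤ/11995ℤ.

gcd(11995, 1656) = 1.
By Bézout, 1656×(-5179) + 11995×(715) = 1.
So 1656×-5179 ≡ 1 (mod 11995), and -5179 mod 11995 = 6816.

6816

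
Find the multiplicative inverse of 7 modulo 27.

4

gcd(27, 7) = 1  (27 = 3×7 + 6, 7 = 1×6 + 1, 6 = 6×1).
Back-substituting, 7×(4) + 27×(-1) = 1.
So 7×4 ≡ 1 (mod 27), and 4 mod 27 = 4.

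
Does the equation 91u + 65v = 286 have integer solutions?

yes

gcd(91, 65) = 13.
13 divides 286, so integer solutions exist.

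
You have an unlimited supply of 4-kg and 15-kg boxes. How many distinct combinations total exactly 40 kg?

Need nonnegative integers with 4j + 15k = 40.
gcd(4, 15) = 1, and 4·(4) + 15·(-1) = 1.
So (j₀, k₀) = (160, -40); general j = 160 + 15t, k = -40 - 4t.
j ≥ 0 ⇒ t ≥ -10; k ≥ 0 ⇒ t ≤ -10. That's 1 value of t.

1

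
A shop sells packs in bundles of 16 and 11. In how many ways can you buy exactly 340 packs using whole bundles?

Need nonnegative integers with 16j + 11k = 340.
gcd(16, 11) = 1, and 16·(-2) + 11·(3) = 1.
So (j₀, k₀) = (-680, 1020); general j = -680 + 11t, k = 1020 - 16t.
j ≥ 0 ⇒ t ≥ 62; k ≥ 0 ⇒ t ≤ 63. That's 2 values of t.

2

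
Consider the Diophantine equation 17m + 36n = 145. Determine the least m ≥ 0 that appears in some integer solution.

gcd(36, 17) = 1.
1 divides 145, so solutions exist.
By Bézout, 17·(17) + 36·(-8) = 1.
Scale by 145/1 = 145: (m₀, n₀) = (2465, -1160).
General solution: m = 2465 + 36t, n = -1160 - 17t for integer t.
m ≥ 0: smallest is 2465 mod 36 = 17 (at t = -68), with n = -4.

17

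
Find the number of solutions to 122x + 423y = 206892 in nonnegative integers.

4

gcd(423, 122) = 1  (423 = 3*122 + 57, 122 = 2*57 + 8, 57 = 7*8 + 1, 8 = 8*1).
Back-substituting, 122*(-52) + 423*(15) = 1.
Scale by 206892: one solution is (-10758384, 3103380). Reduce x mod 423: (198, 432).
General: x = 198 + 423t, y = 432 - 122t.
x ≥ 0 ⇒ t ≥ 0; y ≥ 0 ⇒ t ≤ 3. So t ∈ [0, 3]: 4 solutions.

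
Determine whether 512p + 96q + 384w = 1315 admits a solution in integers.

no

gcd(512, 96) = 32  (512 = 5×96 + 32, 96 = 3×32).
gcd(32, 384) = 32.
32 does not divide 1315 (remainder 3), so no integer solutions.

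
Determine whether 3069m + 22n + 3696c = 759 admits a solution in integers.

gcd(3069, 22) = 11.
gcd(11, 3696) = 11.
11 divides 759, so integer solutions exist.

yes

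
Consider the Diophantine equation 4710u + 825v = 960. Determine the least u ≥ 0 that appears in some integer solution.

gcd(4710, 825):
  4710 = 5×825 + 585
  825 = 1×585 + 240
  585 = 2×240 + 105
  240 = 2×105 + 30
  105 = 3×30 + 15
  30 = 2×15
so gcd(4710, 825) = 15.
15 divides 960, so solutions exist.
Back-substitute for Bézout coefficients:
  15 = 105 - 3×30
  ... = 4710×(24) + 825×(-137)
Scale by 960/15 = 64: (u₀, v₀) = (1536, -8768).
General solution: u = 1536 + 55t, v = -8768 - 314t for integer t.
u ≥ 0: smallest is 1536 mod 55 = 51 (at t = -27), with v = -290.

51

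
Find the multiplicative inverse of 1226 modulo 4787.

gcd(4787, 1226):
  4787 = 3*1226 + 1109
  1226 = 1*1109 + 117
  1109 = 9*117 + 56
  117 = 2*56 + 5
  56 = 11*5 + 1
  5 = 5*1
so gcd(4787, 1226) = 1.
Back-substitute for Bézout coefficients:
  1 = 56 - 11*5
  ... = 1226*(-941) + 4787*(241)
So 1226*-941 ≡ 1 (mod 4787), and -941 mod 4787 = 3846.

3846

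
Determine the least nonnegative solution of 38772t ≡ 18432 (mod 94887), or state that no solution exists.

69

gcd(94887, 38772):
  94887 = 2×38772 + 17343
  38772 = 2×17343 + 4086
  17343 = 4×4086 + 999
  4086 = 4×999 + 90
  999 = 11×90 + 9
  90 = 10×9
so gcd(94887, 38772) = 9.
9 divides 18432, so solutions exist.
Back-substitute for Bézout coefficients:
  9 = 999 - 11×90
  ... = 38772×(-1045) + 94887×(427)
So 38772×(-1045) ≡ 9 (mod 94887); multiply by 2048: t ≡ -2140160 (mod 10543).
Smallest nonnegative: t = -2140160 mod 10543 = 69.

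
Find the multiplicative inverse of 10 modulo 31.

gcd(31, 10) = 1  (31 = 3·10 + 1, 10 = 10·1).
Back-substituting, 10·(-3) + 31·(1) = 1.
So 10·-3 ≡ 1 (mod 31), and -3 mod 31 = 28.

28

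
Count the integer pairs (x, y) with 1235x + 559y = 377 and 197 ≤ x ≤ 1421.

28

gcd(1235, 559):
  1235 = 2·559 + 117
  559 = 4·117 + 91
  117 = 1·91 + 26
  91 = 3·26 + 13
  26 = 2·13
so gcd(1235, 559) = 13.
Back-substitute for Bézout coefficients:
  13 = 91 - 3·26
  ... = 1235·(-19) + 559·(42)
Scale by 29: particular solution (-551, 1218); reduce x mod 43: (8, -17).
General solution: x = 8 + 43t, y = -17 - 95t for integer t.
197 ≤ 8 + 43t ≤ 1421 gives t ∈ [5, 32], which is 28 values.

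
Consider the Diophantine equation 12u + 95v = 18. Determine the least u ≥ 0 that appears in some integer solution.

49

gcd(95, 12):
  95 = 7*12 + 11
  12 = 1*11 + 1
  11 = 11*1
so gcd(95, 12) = 1.
1 divides 18, so solutions exist.
Back-substitute for Bézout coefficients:
  1 = 12 - 1*11
  ... = 12*(8) + 95*(-1)
Scale by 18/1 = 18: (u₀, v₀) = (144, -18).
General solution: u = 144 + 95t, v = -18 - 12t for integer t.
u ≥ 0: smallest is 144 mod 95 = 49 (at t = -1), with v = -6.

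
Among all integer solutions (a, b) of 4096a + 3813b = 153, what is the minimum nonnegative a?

1038

gcd(4096, 3813) = 1  (4096 = 1×3813 + 283, 3813 = 13×283 + 134, 283 = 2×134 + 15, 134 = 8×15 + 14, 15 = 1×14 + 1, 14 = 14×1).
1 divides 153, so solutions exist.
Back-substituting, 4096×(256) + 3813×(-275) = 1.
Scale by 153/1 = 153: (a₀, b₀) = (39168, -42075).
General solution: a = 39168 + 3813t, b = -42075 - 4096t for integer t.
a ≥ 0: smallest is 39168 mod 3813 = 1038 (at t = -10), with b = -1115.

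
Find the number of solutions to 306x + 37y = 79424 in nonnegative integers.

gcd(306, 37) = 1  (306 = 8×37 + 10, 37 = 3×10 + 7, 10 = 1×7 + 3, 7 = 2×3 + 1, 3 = 3×1).
Back-substituting, 306×(-11) + 37×(91) = 1.
Scale by 79424: one solution is (-873664, 7227584). Reduce x mod 37: (17, 2006).
General: x = 17 + 37t, y = 2006 - 306t.
x ≥ 0 ⇒ t ≥ 0; y ≥ 0 ⇒ t ≤ 6. So t ∈ [0, 6]: 7 solutions.

7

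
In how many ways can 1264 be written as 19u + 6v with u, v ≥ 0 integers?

gcd(19, 6):
  19 = 3×6 + 1
  6 = 6×1
so gcd(19, 6) = 1.
Back-substitute for Bézout coefficients:
  1 = 19 - 3×6
  ... = 19×(1) + 6×(-3)
Scale by 1264: one solution is (1264, -3792). Reduce u mod 6: (4, 198).
General: u = 4 + 6t, v = 198 - 19t.
u ≥ 0 ⇒ t ≥ 0; v ≥ 0 ⇒ t ≤ 10. So t ∈ [0, 10]: 11 solutions.

11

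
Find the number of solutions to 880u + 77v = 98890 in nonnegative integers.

16

gcd(880, 77) = 11  (880 = 11·77 + 33, 77 = 2·33 + 11, 33 = 3·11).
Back-substituting, 880·(-2) + 77·(23) = 11.
Scale by 8990: one solution is (-17980, 206770). Reduce u mod 7: (3, 1250).
General: u = 3 + 7t, v = 1250 - 80t.
u ≥ 0 ⇒ t ≥ 0; v ≥ 0 ⇒ t ≤ 15. So t ∈ [0, 15]: 16 solutions.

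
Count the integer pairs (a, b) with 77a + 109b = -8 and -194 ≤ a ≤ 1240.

gcd(109, 77):
  109 = 1×77 + 32
  77 = 2×32 + 13
  32 = 2×13 + 6
  13 = 2×6 + 1
  6 = 6×1
so gcd(109, 77) = 1.
Back-substitute for Bézout coefficients:
  1 = 13 - 2×6
  ... = 77×(17) + 109×(-12)
Scale by -8: particular solution (-136, 96); reduce a mod 109: (82, -58).
General solution: a = 82 + 109t, b = -58 - 77t for integer t.
-194 ≤ 82 + 109t ≤ 1240 gives t ∈ [-2, 10], which is 13 values.

13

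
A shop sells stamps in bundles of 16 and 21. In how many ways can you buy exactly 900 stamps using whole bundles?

3

Need nonnegative integers with 16j + 21k = 900.
gcd(16, 21) = 1, and 16·(4) + 21·(-3) = 1.
So (j₀, k₀) = (3600, -2700); general j = 3600 + 21t, k = -2700 - 16t.
j ≥ 0 ⇒ t ≥ -171; k ≥ 0 ⇒ t ≤ -169. That's 3 values of t.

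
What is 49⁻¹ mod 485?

99

gcd(485, 49):
  485 = 9×49 + 44
  49 = 1×44 + 5
  44 = 8×5 + 4
  5 = 1×4 + 1
  4 = 4×1
so gcd(485, 49) = 1.
Back-substitute for Bézout coefficients:
  1 = 5 - 1×4
  ... = 49×(99) + 485×(-10)
So 49×99 ≡ 1 (mod 485), and 99 mod 485 = 99.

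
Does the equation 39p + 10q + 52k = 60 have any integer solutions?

gcd(39, 10) = 1  (39 = 3*10 + 9, 10 = 1*9 + 1, 9 = 9*1).
gcd(1, 52) = 1.
1 divides 60, so integer solutions exist.

yes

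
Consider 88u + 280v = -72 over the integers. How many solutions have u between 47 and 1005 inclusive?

gcd(280, 88) = 8.
By Bézout, 88·(16) + 280·(-5) = 8.
Particular solution: (31, -10).
General solution: u = 31 + 35t, v = -10 - 11t for integer t.
47 ≤ 31 + 35t ≤ 1005 gives t ∈ [1, 27], which is 27 values.

27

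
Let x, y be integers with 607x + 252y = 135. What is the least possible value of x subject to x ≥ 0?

153

gcd(607, 252):
  607 = 2×252 + 103
  252 = 2×103 + 46
  103 = 2×46 + 11
  46 = 4×11 + 2
  11 = 5×2 + 1
  2 = 2×1
so gcd(607, 252) = 1.
1 divides 135, so solutions exist.
Back-substitute for Bézout coefficients:
  1 = 11 - 5×2
  ... = 607×(115) + 252×(-277)
Scale by 135/1 = 135: (x₀, y₀) = (15525, -37395).
General solution: x = 15525 + 252t, y = -37395 - 607t for integer t.
x ≥ 0: smallest is 15525 mod 252 = 153 (at t = -61), with y = -368.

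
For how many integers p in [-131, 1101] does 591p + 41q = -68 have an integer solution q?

gcd(591, 41) = 1.
By Bézout, 591·(-12) + 41·(173) = 1.
Particular solution: (37, -535).
General solution: p = 37 + 41t, q = -535 - 591t for integer t.
-131 ≤ 37 + 41t ≤ 1101 gives t ∈ [-4, 25], which is 30 values.

30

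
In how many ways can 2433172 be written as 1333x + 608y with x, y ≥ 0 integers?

3

gcd(1333, 608) = 1  (1333 = 2×608 + 117, 608 = 5×117 + 23, 117 = 5×23 + 2, 23 = 11×2 + 1, 2 = 2×1).
Back-substituting, 1333×(-291) + 608×(638) = 1.
Scale by 2433172: one solution is (-708053052, 1552363736). Reduce x mod 608: (36, 3923).
General: x = 36 + 608t, y = 3923 - 1333t.
x ≥ 0 ⇒ t ≥ 0; y ≥ 0 ⇒ t ≤ 2. So t ∈ [0, 2]: 3 solutions.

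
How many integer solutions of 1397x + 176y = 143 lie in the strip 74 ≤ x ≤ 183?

gcd(1397, 176):
  1397 = 7*176 + 165
  176 = 1*165 + 11
  165 = 15*11
so gcd(1397, 176) = 11.
Back-substitute for Bézout coefficients:
  11 = 176 - 1*165
  ... = 1397*(-1) + 176*(8)
Scale by 13: particular solution (-13, 104); reduce x mod 16: (3, -23).
General solution: x = 3 + 16t, y = -23 - 127t for integer t.
74 ≤ 3 + 16t ≤ 183 gives t ∈ [5, 11], which is 7 values.

7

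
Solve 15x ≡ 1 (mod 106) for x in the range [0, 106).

gcd(106, 15) = 1.
By Bézout, 15×(-7) + 106×(1) = 1.
So 15×-7 ≡ 1 (mod 106), and -7 mod 106 = 99.

99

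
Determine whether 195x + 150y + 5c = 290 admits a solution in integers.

gcd(195, 150) = 15  (195 = 1×150 + 45, 150 = 3×45 + 15, 45 = 3×15).
gcd(15, 5) = 5.
5 divides 290, so integer solutions exist.

yes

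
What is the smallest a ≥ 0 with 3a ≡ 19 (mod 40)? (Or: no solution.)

gcd(40, 3):
  40 = 13·3 + 1
  3 = 3·1
so gcd(40, 3) = 1.
1 divides 19, so solutions exist.
Back-substitute for Bézout coefficients:
  1 = 40 - 13·3
  ... = 3·(-13) + 40·(1)
So 3·(-13) ≡ 1 (mod 40); multiply by 19: a ≡ -247 (mod 40).
Smallest nonnegative: a = -247 mod 40 = 33.

33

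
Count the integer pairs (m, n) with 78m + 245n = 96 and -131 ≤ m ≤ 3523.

15

gcd(245, 78):
  245 = 3*78 + 11
  78 = 7*11 + 1
  11 = 11*1
so gcd(245, 78) = 1.
Back-substitute for Bézout coefficients:
  1 = 78 - 7*11
  ... = 78*(22) + 245*(-7)
Scale by 96: particular solution (2112, -672); reduce m mod 245: (152, -48).
General solution: m = 152 + 245t, n = -48 - 78t for integer t.
-131 ≤ 152 + 245t ≤ 3523 gives t ∈ [-1, 13], which is 15 values.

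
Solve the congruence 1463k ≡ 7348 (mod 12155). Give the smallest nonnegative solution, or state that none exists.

786

gcd(12155, 1463) = 11  (12155 = 8*1463 + 451, 1463 = 3*451 + 110, 451 = 4*110 + 11, 110 = 10*11).
11 divides 7348, so solutions exist.
Back-substituting, 1463*(-108) + 12155*(13) = 11.
So 1463*(-108) ≡ 11 (mod 12155); multiply by 668: k ≡ -72144 (mod 1105).
Smallest nonnegative: k = -72144 mod 1105 = 786.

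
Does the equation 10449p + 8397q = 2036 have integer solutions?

gcd(10449, 8397) = 27  (10449 = 1*8397 + 2052, 8397 = 4*2052 + 189, 2052 = 10*189 + 162, 189 = 1*162 + 27, 162 = 6*27).
27 does not divide 2036 (remainder 11), so no integer solutions.

no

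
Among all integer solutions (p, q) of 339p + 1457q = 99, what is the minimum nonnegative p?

gcd(1457, 339) = 1  (1457 = 4·339 + 101, 339 = 3·101 + 36, 101 = 2·36 + 29, 36 = 1·29 + 7, 29 = 4·7 + 1, 7 = 7·1).
1 divides 99, so solutions exist.
Back-substituting, 339·(-202) + 1457·(47) = 1.
Scale by 99/1 = 99: (p₀, q₀) = (-19998, 4653).
General solution: p = -19998 + 1457t, q = 4653 - 339t for integer t.
p ≥ 0: smallest is -19998 mod 1457 = 400 (at t = 14), with q = -93.

400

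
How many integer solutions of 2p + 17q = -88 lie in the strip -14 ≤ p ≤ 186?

12

gcd(17, 2) = 1  (17 = 8·2 + 1, 2 = 2·1).
Back-substituting, 2·(-8) + 17·(1) = 1.
Scale by -88: particular solution (704, -88); reduce p mod 17: (7, -6).
General solution: p = 7 + 17t, q = -6 - 2t for integer t.
-14 ≤ 7 + 17t ≤ 186 gives t ∈ [-1, 10], which is 12 values.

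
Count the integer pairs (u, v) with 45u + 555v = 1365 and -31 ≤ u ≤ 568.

16

gcd(555, 45):
  555 = 12×45 + 15
  45 = 3×15
so gcd(555, 45) = 15.
Back-substitute for Bézout coefficients:
  15 = 555 - 12×45
  ... = 45×(-12) + 555×(1)
Scale by 91: particular solution (-1092, 91); reduce u mod 37: (18, 1).
General solution: u = 18 + 37t, v = 1 - 3t for integer t.
-31 ≤ 18 + 37t ≤ 568 gives t ∈ [-1, 14], which is 16 values.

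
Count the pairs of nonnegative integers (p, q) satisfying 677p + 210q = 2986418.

gcd(677, 210):
  677 = 3×210 + 47
  210 = 4×47 + 22
  47 = 2×22 + 3
  22 = 7×3 + 1
  3 = 3×1
so gcd(677, 210) = 1.
Back-substitute for Bézout coefficients:
  1 = 22 - 7×3
  ... = 677×(-67) + 210×(216)
Scale by 2986418: one solution is (-200090006, 645066288). Reduce p mod 210: (94, 13918).
General: p = 94 + 210t, q = 13918 - 677t.
p ≥ 0 ⇒ t ≥ 0; q ≥ 0 ⇒ t ≤ 20. So t ∈ [0, 20]: 21 solutions.

21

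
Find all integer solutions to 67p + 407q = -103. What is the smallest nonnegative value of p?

205

gcd(407, 67) = 1.
1 divides -103, so solutions exist.
By Bézout, 67×(-164) + 407×(27) = 1.
Scale by -103/1 = -103: (p₀, q₀) = (16892, -2781).
General solution: p = 16892 + 407t, q = -2781 - 67t for integer t.
p ≥ 0: smallest is 16892 mod 407 = 205 (at t = -41), with q = -34.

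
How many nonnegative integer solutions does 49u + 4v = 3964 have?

gcd(49, 4):
  49 = 12*4 + 1
  4 = 4*1
so gcd(49, 4) = 1.
Back-substitute for Bézout coefficients:
  1 = 49 - 12*4
  ... = 49*(1) + 4*(-12)
Scale by 3964: one solution is (3964, -47568). Reduce u mod 4: (0, 991).
General: u = 0 + 4t, v = 991 - 49t.
u ≥ 0 ⇒ t ≥ 0; v ≥ 0 ⇒ t ≤ 20. So t ∈ [0, 20]: 21 solutions.

21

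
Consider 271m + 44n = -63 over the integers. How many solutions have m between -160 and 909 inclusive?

24

gcd(271, 44) = 1  (271 = 6*44 + 7, 44 = 6*7 + 2, 7 = 3*2 + 1, 2 = 2*1).
Back-substituting, 271*(19) + 44*(-117) = 1.
Scale by -63: particular solution (-1197, 7371); reduce m mod 44: (35, -217).
General solution: m = 35 + 44t, n = -217 - 271t for integer t.
-160 ≤ 35 + 44t ≤ 909 gives t ∈ [-4, 19], which is 24 values.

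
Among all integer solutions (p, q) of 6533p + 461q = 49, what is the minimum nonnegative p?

129

gcd(6533, 461) = 1  (6533 = 14*461 + 79, 461 = 5*79 + 66, 79 = 1*66 + 13, 66 = 5*13 + 1, 13 = 13*1).
1 divides 49, so solutions exist.
Back-substituting, 6533*(-35) + 461*(496) = 1.
Scale by 49/1 = 49: (p₀, q₀) = (-1715, 24304).
General solution: p = -1715 + 461t, q = 24304 - 6533t for integer t.
p ≥ 0: smallest is -1715 mod 461 = 129 (at t = 4), with q = -1828.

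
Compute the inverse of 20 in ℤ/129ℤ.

gcd(129, 20) = 1.
By Bézout, 20·(-58) + 129·(9) = 1.
So 20·-58 ≡ 1 (mod 129), and -58 mod 129 = 71.

71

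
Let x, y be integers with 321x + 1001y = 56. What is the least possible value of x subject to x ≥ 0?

259

gcd(1001, 321):
  1001 = 3·321 + 38
  321 = 8·38 + 17
  38 = 2·17 + 4
  17 = 4·4 + 1
  4 = 4·1
so gcd(1001, 321) = 1.
1 divides 56, so solutions exist.
Back-substitute for Bézout coefficients:
  1 = 17 - 4·4
  ... = 321·(237) + 1001·(-76)
Scale by 56/1 = 56: (x₀, y₀) = (13272, -4256).
General solution: x = 13272 + 1001t, y = -4256 - 321t for integer t.
x ≥ 0: smallest is 13272 mod 1001 = 259 (at t = -13), with y = -83.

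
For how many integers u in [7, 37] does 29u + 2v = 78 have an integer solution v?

gcd(29, 2) = 1.
By Bézout, 29×(1) + 2×(-14) = 1.
Particular solution: (0, 39).
General solution: u = 0 + 2t, v = 39 - 29t for integer t.
7 ≤ 0 + 2t ≤ 37 gives t ∈ [4, 18], which is 15 values.

15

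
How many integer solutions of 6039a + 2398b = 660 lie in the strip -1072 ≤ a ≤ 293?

6

gcd(6039, 2398) = 11  (6039 = 2×2398 + 1243, 2398 = 1×1243 + 1155, 1243 = 1×1155 + 88, 1155 = 13×88 + 11, 88 = 8×11).
Back-substituting, 6039×(-27) + 2398×(68) = 11.
Scale by 60: particular solution (-1620, 4080); reduce a mod 218: (124, -312).
General solution: a = 124 + 218t, b = -312 - 549t for integer t.
-1072 ≤ 124 + 218t ≤ 293 gives t ∈ [-5, 0], which is 6 values.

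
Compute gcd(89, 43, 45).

1

gcd(89, 43) = 1.
gcd(1, 45) = 1.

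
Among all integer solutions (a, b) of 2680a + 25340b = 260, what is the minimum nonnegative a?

1182

gcd(25340, 2680) = 20.
20 divides 260, so solutions exist.
By Bézout, 2680·(-104) + 25340·(11) = 20.
Scale by 260/20 = 13: (a₀, b₀) = (-1352, 143).
General solution: a = -1352 + 1267t, b = 143 - 134t for integer t.
a ≥ 0: smallest is -1352 mod 1267 = 1182 (at t = 2), with b = -125.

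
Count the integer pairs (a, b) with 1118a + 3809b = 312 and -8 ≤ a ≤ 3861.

gcd(3809, 1118):
  3809 = 3*1118 + 455
  1118 = 2*455 + 208
  455 = 2*208 + 39
  208 = 5*39 + 13
  39 = 3*13
so gcd(3809, 1118) = 13.
Back-substitute for Bézout coefficients:
  13 = 208 - 5*39
  ... = 1118*(92) + 3809*(-27)
Scale by 24: particular solution (2208, -648); reduce a mod 293: (157, -46).
General solution: a = 157 + 293t, b = -46 - 86t for integer t.
-8 ≤ 157 + 293t ≤ 3861 gives t ∈ [0, 12], which is 13 values.

13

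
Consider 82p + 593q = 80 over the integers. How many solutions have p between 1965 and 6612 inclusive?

8

gcd(593, 82):
  593 = 7·82 + 19
  82 = 4·19 + 6
  19 = 3·6 + 1
  6 = 6·1
so gcd(593, 82) = 1.
Back-substitute for Bézout coefficients:
  1 = 19 - 3·6
  ... = 82·(-94) + 593·(13)
Scale by 80: particular solution (-7520, 1040); reduce p mod 593: (189, -26).
General solution: p = 189 + 593t, q = -26 - 82t for integer t.
1965 ≤ 189 + 593t ≤ 6612 gives t ∈ [3, 10], which is 8 values.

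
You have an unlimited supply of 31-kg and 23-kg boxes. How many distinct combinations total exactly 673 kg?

1

Need nonnegative integers with 31j + 23k = 673.
gcd(31, 23) = 1, and 31·(3) + 23·(-4) = 1.
So (j₀, k₀) = (2019, -2692); general j = 2019 + 23t, k = -2692 - 31t.
j ≥ 0 ⇒ t ≥ -87; k ≥ 0 ⇒ t ≤ -87. That's 1 value of t.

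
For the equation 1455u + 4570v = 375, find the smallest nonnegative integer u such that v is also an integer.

gcd(4570, 1455) = 5.
5 divides 375, so solutions exist.
By Bézout, 1455·(-223) + 4570·(71) = 5.
Scale by 375/5 = 75: (u₀, v₀) = (-16725, 5325).
General solution: u = -16725 + 914t, v = 5325 - 291t for integer t.
u ≥ 0: smallest is -16725 mod 914 = 641 (at t = 19), with v = -204.

641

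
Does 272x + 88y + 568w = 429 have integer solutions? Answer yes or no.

gcd(272, 88) = 8  (272 = 3×88 + 8, 88 = 11×8).
gcd(8, 568) = 8.
8 does not divide 429 (remainder 5), so no integer solutions.

no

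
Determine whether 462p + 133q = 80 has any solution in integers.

gcd(462, 133) = 7  (462 = 3*133 + 63, 133 = 2*63 + 7, 63 = 9*7).
7 does not divide 80 (remainder 3), so no integer solutions.

no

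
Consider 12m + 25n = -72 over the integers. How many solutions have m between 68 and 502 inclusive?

gcd(25, 12) = 1.
By Bézout, 12×(-2) + 25×(1) = 1.
Particular solution: (19, -12).
General solution: m = 19 + 25t, n = -12 - 12t for integer t.
68 ≤ 19 + 25t ≤ 502 gives t ∈ [2, 19], which is 18 values.

18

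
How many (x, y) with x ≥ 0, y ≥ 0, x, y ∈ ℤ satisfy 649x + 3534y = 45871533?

20

gcd(3534, 649) = 1  (3534 = 5·649 + 289, 649 = 2·289 + 71, 289 = 4·71 + 5, 71 = 14·5 + 1, 5 = 5·1).
Back-substituting, 649·(697) + 3534·(-128) = 1.
Scale by 45871533: one solution is (31972458501, -5871556224). Reduce x mod 3534: (33, 12974).
General: x = 33 + 3534t, y = 12974 - 649t.
x ≥ 0 ⇒ t ≥ 0; y ≥ 0 ⇒ t ≤ 19. So t ∈ [0, 19]: 20 solutions.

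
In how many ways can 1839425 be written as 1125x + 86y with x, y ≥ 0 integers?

19

gcd(1125, 86) = 1.
By Bézout, 1125*(37) + 86*(-484) = 1.
One solution: (45, 20800).
General: x = 45 + 86t, y = 20800 - 1125t.
x ≥ 0 ⇒ t ≥ 0; y ≥ 0 ⇒ t ≤ 18. So t ∈ [0, 18]: 19 solutions.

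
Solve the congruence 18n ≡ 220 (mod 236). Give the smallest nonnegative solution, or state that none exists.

gcd(236, 18) = 2  (236 = 13·18 + 2, 18 = 9·2).
2 divides 220, so solutions exist.
Back-substituting, 18·(-13) + 236·(1) = 2.
So 18·(-13) ≡ 2 (mod 236); multiply by 110: n ≡ -1430 (mod 118).
Smallest nonnegative: n = -1430 mod 118 = 104.

104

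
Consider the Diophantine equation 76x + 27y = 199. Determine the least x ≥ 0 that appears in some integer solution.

25

gcd(76, 27) = 1  (76 = 2·27 + 22, 27 = 1·22 + 5, 22 = 4·5 + 2, 5 = 2·2 + 1, 2 = 2·1).
1 divides 199, so solutions exist.
Back-substituting, 76·(-11) + 27·(31) = 1.
Scale by 199/1 = 199: (x₀, y₀) = (-2189, 6169).
General solution: x = -2189 + 27t, y = 6169 - 76t for integer t.
x ≥ 0: smallest is -2189 mod 27 = 25 (at t = 82), with y = -63.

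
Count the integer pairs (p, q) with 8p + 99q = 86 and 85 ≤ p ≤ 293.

3

gcd(99, 8) = 1.
By Bézout, 8*(-37) + 99*(3) = 1.
Particular solution: (85, -6).
General solution: p = 85 + 99t, q = -6 - 8t for integer t.
85 ≤ 85 + 99t ≤ 293 gives t ∈ [0, 2], which is 3 values.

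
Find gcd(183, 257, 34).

1

gcd(257, 183):
  257 = 1·183 + 74
  183 = 2·74 + 35
  74 = 2·35 + 4
  35 = 8·4 + 3
  4 = 1·3 + 1
  3 = 3·1
so gcd(257, 183) = 1.
gcd(1, 34) = 1.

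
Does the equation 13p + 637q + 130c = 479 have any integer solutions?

no

gcd(637, 13) = 13  (637 = 49*13).
gcd(13, 130) = 13.
13 does not divide 479 (remainder 11), so no integer solutions.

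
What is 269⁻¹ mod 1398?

1055

gcd(1398, 269) = 1.
By Bézout, 269×(-343) + 1398×(66) = 1.
So 269×-343 ≡ 1 (mod 1398), and -343 mod 1398 = 1055.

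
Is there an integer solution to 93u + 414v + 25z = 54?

gcd(414, 93):
  414 = 4*93 + 42
  93 = 2*42 + 9
  42 = 4*9 + 6
  9 = 1*6 + 3
  6 = 2*3
so gcd(414, 93) = 3.
gcd(3, 25) = 1.
1 divides 54, so integer solutions exist.

yes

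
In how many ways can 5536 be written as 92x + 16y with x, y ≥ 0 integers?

16

gcd(92, 16):
  92 = 5*16 + 12
  16 = 1*12 + 4
  12 = 3*4
so gcd(92, 16) = 4.
Back-substitute for Bézout coefficients:
  4 = 16 - 1*12
  ... = 92*(-1) + 16*(6)
Scale by 1384: one solution is (-1384, 8304). Reduce x mod 4: (0, 346).
General: x = 0 + 4t, y = 346 - 23t.
x ≥ 0 ⇒ t ≥ 0; y ≥ 0 ⇒ t ≤ 15. So t ∈ [0, 15]: 16 solutions.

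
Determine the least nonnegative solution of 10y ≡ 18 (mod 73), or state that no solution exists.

31

gcd(73, 10) = 1  (73 = 7*10 + 3, 10 = 3*3 + 1, 3 = 3*1).
1 divides 18, so solutions exist.
Back-substituting, 10*(22) + 73*(-3) = 1.
So 10*(22) ≡ 1 (mod 73); multiply by 18: y ≡ 396 (mod 73).
Smallest nonnegative: y = 396 mod 73 = 31.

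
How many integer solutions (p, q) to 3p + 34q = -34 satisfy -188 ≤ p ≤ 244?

gcd(34, 3) = 1  (34 = 11·3 + 1, 3 = 3·1).
Back-substituting, 3·(-11) + 34·(1) = 1.
Scale by -34: particular solution (374, -34); reduce p mod 34: (0, -1).
General solution: p = 0 + 34t, q = -1 - 3t for integer t.
-188 ≤ 0 + 34t ≤ 244 gives t ∈ [-5, 7], which is 13 values.

13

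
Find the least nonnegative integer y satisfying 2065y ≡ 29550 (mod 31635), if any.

gcd(31635, 2065):
  31635 = 15×2065 + 660
  2065 = 3×660 + 85
  660 = 7×85 + 65
  85 = 1×65 + 20
  65 = 3×20 + 5
  20 = 4×5
so gcd(31635, 2065) = 5.
5 divides 29550, so solutions exist.
Back-substitute for Bézout coefficients:
  5 = 65 - 3×20
  ... = 2065×(-1486) + 31635×(97)
So 2065×(-1486) ≡ 5 (mod 31635); multiply by 5910: y ≡ -8782260 (mod 6327).
Smallest nonnegative: y = -8782260 mod 6327 = 5943.

5943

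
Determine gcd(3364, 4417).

gcd(4417, 3364):
  4417 = 1·3364 + 1053
  3364 = 3·1053 + 205
  1053 = 5·205 + 28
  205 = 7·28 + 9
  28 = 3·9 + 1
  9 = 9·1
so gcd(4417, 3364) = 1.

1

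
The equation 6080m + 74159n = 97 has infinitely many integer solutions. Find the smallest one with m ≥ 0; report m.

23626

gcd(74159, 6080) = 1.
1 divides 97, so solutions exist.
By Bézout, 6080*(-16576) + 74159*(1359) = 1.
Scale by 97/1 = 97: (m₀, n₀) = (-1607872, 131823).
General solution: m = -1607872 + 74159t, n = 131823 - 6080t for integer t.
m ≥ 0: smallest is -1607872 mod 74159 = 23626 (at t = 22), with n = -1937.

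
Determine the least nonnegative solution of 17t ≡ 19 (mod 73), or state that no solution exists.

gcd(73, 17) = 1  (73 = 4×17 + 5, 17 = 3×5 + 2, 5 = 2×2 + 1, 2 = 2×1).
1 divides 19, so solutions exist.
Back-substituting, 17×(-30) + 73×(7) = 1.
So 17×(-30) ≡ 1 (mod 73); multiply by 19: t ≡ -570 (mod 73).
Smallest nonnegative: t = -570 mod 73 = 14.

14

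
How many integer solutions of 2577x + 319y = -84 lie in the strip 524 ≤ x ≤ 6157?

gcd(2577, 319) = 1  (2577 = 8·319 + 25, 319 = 12·25 + 19, 25 = 1·19 + 6, 19 = 3·6 + 1, 6 = 6·1).
Back-substituting, 2577·(-51) + 319·(412) = 1.
Scale by -84: particular solution (4284, -34608); reduce x mod 319: (137, -1107).
General solution: x = 137 + 319t, y = -1107 - 2577t for integer t.
524 ≤ 137 + 319t ≤ 6157 gives t ∈ [2, 18], which is 17 values.

17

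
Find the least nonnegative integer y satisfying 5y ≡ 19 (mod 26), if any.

gcd(26, 5) = 1.
1 divides 19, so solutions exist.
By Bézout, 5·(-5) + 26·(1) = 1.
So 5·(-5) ≡ 1 (mod 26); multiply by 19: y ≡ -95 (mod 26).
Smallest nonnegative: y = -95 mod 26 = 9.

9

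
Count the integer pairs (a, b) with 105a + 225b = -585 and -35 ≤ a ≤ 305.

23

gcd(225, 105):
  225 = 2*105 + 15
  105 = 7*15
so gcd(225, 105) = 15.
Back-substitute for Bézout coefficients:
  15 = 225 - 2*105
  ... = 105*(-2) + 225*(1)
Scale by -39: particular solution (78, -39); reduce a mod 15: (3, -4).
General solution: a = 3 + 15t, b = -4 - 7t for integer t.
-35 ≤ 3 + 15t ≤ 305 gives t ∈ [-2, 20], which is 23 values.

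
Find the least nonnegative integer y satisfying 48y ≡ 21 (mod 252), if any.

gcd(252, 48) = 12  (252 = 5*48 + 12, 48 = 4*12).
12 does not divide 21, so the congruence has no solution.

no solution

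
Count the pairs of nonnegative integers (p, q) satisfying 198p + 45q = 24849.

25

gcd(198, 45) = 9  (198 = 4*45 + 18, 45 = 2*18 + 9, 18 = 2*9).
Back-substituting, 198*(-2) + 45*(9) = 9.
Scale by 2761: one solution is (-5522, 24849). Reduce p mod 5: (3, 539).
General: p = 3 + 5t, q = 539 - 22t.
p ≥ 0 ⇒ t ≥ 0; q ≥ 0 ⇒ t ≤ 24. So t ∈ [0, 24]: 25 solutions.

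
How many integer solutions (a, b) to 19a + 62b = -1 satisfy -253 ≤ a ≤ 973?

gcd(62, 19) = 1  (62 = 3×19 + 5, 19 = 3×5 + 4, 5 = 1×4 + 1, 4 = 4×1).
Back-substituting, 19×(-13) + 62×(4) = 1.
Scale by -1: particular solution (13, -4); reduce a mod 62: (13, -4).
General solution: a = 13 + 62t, b = -4 - 19t for integer t.
-253 ≤ 13 + 62t ≤ 973 gives t ∈ [-4, 15], which is 20 values.

20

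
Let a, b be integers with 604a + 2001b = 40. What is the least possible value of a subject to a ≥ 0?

gcd(2001, 604) = 1.
1 divides 40, so solutions exist.
By Bézout, 604·(487) + 2001·(-147) = 1.
Scale by 40/1 = 40: (a₀, b₀) = (19480, -5880).
General solution: a = 19480 + 2001t, b = -5880 - 604t for integer t.
a ≥ 0: smallest is 19480 mod 2001 = 1471 (at t = -9), with b = -444.

1471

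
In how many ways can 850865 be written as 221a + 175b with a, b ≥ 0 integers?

22

gcd(221, 175):
  221 = 1·175 + 46
  175 = 3·46 + 37
  46 = 1·37 + 9
  37 = 4·9 + 1
  9 = 9·1
so gcd(221, 175) = 1.
Back-substitute for Bézout coefficients:
  1 = 37 - 4·9
  ... = 221·(-19) + 175·(24)
Scale by 850865: one solution is (-16166435, 20420760). Reduce a mod 175: (65, 4780).
General: a = 65 + 175t, b = 4780 - 221t.
a ≥ 0 ⇒ t ≥ 0; b ≥ 0 ⇒ t ≤ 21. So t ∈ [0, 21]: 22 solutions.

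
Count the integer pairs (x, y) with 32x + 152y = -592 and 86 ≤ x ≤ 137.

3

gcd(152, 32) = 8  (152 = 4·32 + 24, 32 = 1·24 + 8, 24 = 3·8).
Back-substituting, 32·(5) + 152·(-1) = 8.
Scale by -74: particular solution (-370, 74); reduce x mod 19: (10, -6).
General solution: x = 10 + 19t, y = -6 - 4t for integer t.
86 ≤ 10 + 19t ≤ 137 gives t ∈ [4, 6], which is 3 values.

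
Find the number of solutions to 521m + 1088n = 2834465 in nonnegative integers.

5

gcd(1088, 521) = 1.
By Bézout, 521·(-71) + 1088·(34) = 1.
One solution: (345, 2440).
General: m = 345 + 1088t, n = 2440 - 521t.
m ≥ 0 ⇒ t ≥ 0; n ≥ 0 ⇒ t ≤ 4. So t ∈ [0, 4]: 5 solutions.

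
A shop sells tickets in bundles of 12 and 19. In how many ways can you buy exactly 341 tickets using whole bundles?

Need nonnegative integers with 12j + 19k = 341.
gcd(12, 19) = 1, and 12·(8) + 19·(-5) = 1.
So (j₀, k₀) = (2728, -1705); general j = 2728 + 19t, k = -1705 - 12t.
j ≥ 0 ⇒ t ≥ -143; k ≥ 0 ⇒ t ≤ -143. That's 1 value of t.

1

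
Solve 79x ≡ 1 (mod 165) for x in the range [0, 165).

94

gcd(165, 79) = 1.
By Bézout, 79×(-71) + 165×(34) = 1.
So 79×-71 ≡ 1 (mod 165), and -71 mod 165 = 94.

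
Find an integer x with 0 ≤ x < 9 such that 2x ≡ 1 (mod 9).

gcd(9, 2) = 1.
By Bézout, 2*(-4) + 9*(1) = 1.
So 2*-4 ≡ 1 (mod 9), and -4 mod 9 = 5.

5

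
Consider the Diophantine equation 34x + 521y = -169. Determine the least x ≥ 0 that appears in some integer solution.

41

gcd(521, 34):
  521 = 15*34 + 11
  34 = 3*11 + 1
  11 = 11*1
so gcd(521, 34) = 1.
1 divides -169, so solutions exist.
Back-substitute for Bézout coefficients:
  1 = 34 - 3*11
  ... = 34*(46) + 521*(-3)
Scale by -169/1 = -169: (x₀, y₀) = (-7774, 507).
General solution: x = -7774 + 521t, y = 507 - 34t for integer t.
x ≥ 0: smallest is -7774 mod 521 = 41 (at t = 15), with y = -3.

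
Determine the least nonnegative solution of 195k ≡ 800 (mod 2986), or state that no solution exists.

1076

gcd(2986, 195) = 1.
1 divides 800, so solutions exist.
By Bézout, 195·(-245) + 2986·(16) = 1.
So 195·(-245) ≡ 1 (mod 2986); multiply by 800: k ≡ -196000 (mod 2986).
Smallest nonnegative: k = -196000 mod 2986 = 1076.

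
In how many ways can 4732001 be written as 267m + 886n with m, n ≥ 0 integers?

20

gcd(886, 267) = 1.
By Bézout, 267*(-73) + 886*(22) = 1.
One solution: (265, 5261).
General: m = 265 + 886t, n = 5261 - 267t.
m ≥ 0 ⇒ t ≥ 0; n ≥ 0 ⇒ t ≤ 19. So t ∈ [0, 19]: 20 solutions.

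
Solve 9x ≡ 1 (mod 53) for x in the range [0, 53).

6

gcd(53, 9):
  53 = 5·9 + 8
  9 = 1·8 + 1
  8 = 8·1
so gcd(53, 9) = 1.
Back-substitute for Bézout coefficients:
  1 = 9 - 1·8
  ... = 9·(6) + 53·(-1)
So 9·6 ≡ 1 (mod 53), and 6 mod 53 = 6.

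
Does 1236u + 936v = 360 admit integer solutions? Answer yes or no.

gcd(1236, 936) = 12  (1236 = 1×936 + 300, 936 = 3×300 + 36, 300 = 8×36 + 12, 36 = 3×12).
12 divides 360, so integer solutions exist.

yes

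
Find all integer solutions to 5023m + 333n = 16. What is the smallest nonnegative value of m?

286

gcd(5023, 333) = 1.
1 divides 16, so solutions exist.
By Bézout, 5023·(-107) + 333·(1614) = 1.
Scale by 16/1 = 16: (m₀, n₀) = (-1712, 25824).
General solution: m = -1712 + 333t, n = 25824 - 5023t for integer t.
m ≥ 0: smallest is -1712 mod 333 = 286 (at t = 6), with n = -4314.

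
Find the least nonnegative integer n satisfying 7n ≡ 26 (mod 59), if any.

gcd(59, 7) = 1.
1 divides 26, so solutions exist.
By Bézout, 7·(17) + 59·(-2) = 1.
So 7·(17) ≡ 1 (mod 59); multiply by 26: n ≡ 442 (mod 59).
Smallest nonnegative: n = 442 mod 59 = 29.

29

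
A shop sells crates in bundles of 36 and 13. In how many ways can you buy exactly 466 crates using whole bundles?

1

Need nonnegative integers with 36j + 13k = 466.
gcd(36, 13) = 1, and 36·(4) + 13·(-11) = 1.
So (j₀, k₀) = (1864, -5126); general j = 1864 + 13t, k = -5126 - 36t.
j ≥ 0 ⇒ t ≥ -143; k ≥ 0 ⇒ t ≤ -143. That's 1 value of t.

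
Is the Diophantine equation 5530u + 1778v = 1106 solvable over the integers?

gcd(5530, 1778):
  5530 = 3*1778 + 196
  1778 = 9*196 + 14
  196 = 14*14
so gcd(5530, 1778) = 14.
14 divides 1106, so integer solutions exist.

yes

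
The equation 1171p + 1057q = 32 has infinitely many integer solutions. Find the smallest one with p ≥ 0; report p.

gcd(1171, 1057):
  1171 = 1*1057 + 114
  1057 = 9*114 + 31
  114 = 3*31 + 21
  31 = 1*21 + 10
  21 = 2*10 + 1
  10 = 10*1
so gcd(1171, 1057) = 1.
1 divides 32, so solutions exist.
Back-substitute for Bézout coefficients:
  1 = 21 - 2*10
  ... = 1171*(102) + 1057*(-113)
Scale by 32/1 = 32: (p₀, q₀) = (3264, -3616).
General solution: p = 3264 + 1057t, q = -3616 - 1171t for integer t.
p ≥ 0: smallest is 3264 mod 1057 = 93 (at t = -3), with q = -103.

93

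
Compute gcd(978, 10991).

gcd(10991, 978):
  10991 = 11×978 + 233
  978 = 4×233 + 46
  233 = 5×46 + 3
  46 = 15×3 + 1
  3 = 3×1
so gcd(10991, 978) = 1.

1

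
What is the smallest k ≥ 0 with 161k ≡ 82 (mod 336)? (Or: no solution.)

gcd(336, 161) = 7  (336 = 2×161 + 14, 161 = 11×14 + 7, 14 = 2×7).
7 does not divide 82, so the congruence has no solution.

no solution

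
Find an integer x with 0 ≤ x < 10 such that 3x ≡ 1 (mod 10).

gcd(10, 3) = 1.
By Bézout, 3·(-3) + 10·(1) = 1.
So 3·-3 ≡ 1 (mod 10), and -3 mod 10 = 7.

7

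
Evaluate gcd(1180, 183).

1

gcd(1180, 183) = 1  (1180 = 6×183 + 82, 183 = 2×82 + 19, 82 = 4×19 + 6, 19 = 3×6 + 1, 6 = 6×1).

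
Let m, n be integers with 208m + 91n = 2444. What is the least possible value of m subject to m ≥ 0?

3

gcd(208, 91) = 13  (208 = 2×91 + 26, 91 = 3×26 + 13, 26 = 2×13).
13 divides 2444, so solutions exist.
Back-substituting, 208×(-3) + 91×(7) = 13.
Scale by 2444/13 = 188: (m₀, n₀) = (-564, 1316).
General solution: m = -564 + 7t, n = 1316 - 16t for integer t.
m ≥ 0: smallest is -564 mod 7 = 3 (at t = 81), with n = 20.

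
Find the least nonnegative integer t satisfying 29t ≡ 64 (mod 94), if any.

80

gcd(94, 29):
  94 = 3·29 + 7
  29 = 4·7 + 1
  7 = 7·1
so gcd(94, 29) = 1.
1 divides 64, so solutions exist.
Back-substitute for Bézout coefficients:
  1 = 29 - 4·7
  ... = 29·(13) + 94·(-4)
So 29·(13) ≡ 1 (mod 94); multiply by 64: t ≡ 832 (mod 94).
Smallest nonnegative: t = 832 mod 94 = 80.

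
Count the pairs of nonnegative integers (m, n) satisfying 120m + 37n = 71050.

16

gcd(120, 37) = 1.
By Bézout, 120·(-4) + 37·(13) = 1.
One solution: (34, 1810).
General: m = 34 + 37t, n = 1810 - 120t.
m ≥ 0 ⇒ t ≥ 0; n ≥ 0 ⇒ t ≤ 15. So t ∈ [0, 15]: 16 solutions.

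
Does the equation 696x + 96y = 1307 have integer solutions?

gcd(696, 96) = 24  (696 = 7*96 + 24, 96 = 4*24).
24 does not divide 1307 (remainder 11), so no integer solutions.

no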